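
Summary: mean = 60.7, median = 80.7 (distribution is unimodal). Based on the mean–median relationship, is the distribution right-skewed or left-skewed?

left-skewed

mean − median = 60.7 − 80.7 = -20.0
mean < median ⇒ the longer tail is on the left ⇒ left-skewed (negatively skewed).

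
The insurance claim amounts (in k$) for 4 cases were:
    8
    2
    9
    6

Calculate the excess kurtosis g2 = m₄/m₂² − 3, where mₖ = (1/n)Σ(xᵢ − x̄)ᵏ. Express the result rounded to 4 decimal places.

x̄ = 6.2500
Σ(xᵢ − x̄)² = 28.7500 ⇒ m₂ = 7.18750
Σ(xᵢ − x̄)⁴ = 392.8281 ⇒ m₄ = 98.20703
m₂² = 51.66016
g2 = m₄/m₂² − 3 = 1.90102 − 3 ≈ -1.0990

-1.0990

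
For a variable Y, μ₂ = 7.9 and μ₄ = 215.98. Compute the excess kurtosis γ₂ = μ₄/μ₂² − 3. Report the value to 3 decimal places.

0.461

μ₂² = 7.9² = 62.41000
μ₄/μ₂² = 215.98 / 62.41000 = 3.46066
γ₂ = 3.46066 − 3 ≈ 0.461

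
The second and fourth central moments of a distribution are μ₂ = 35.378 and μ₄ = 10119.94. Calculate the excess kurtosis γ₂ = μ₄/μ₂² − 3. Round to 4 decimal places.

5.0856

μ₂² = 35.378² = 1251.60288
μ₄/μ₂² = 10119.94 / 1251.60288 = 8.08558
γ₂ = 8.08558 − 3 ≈ 5.0856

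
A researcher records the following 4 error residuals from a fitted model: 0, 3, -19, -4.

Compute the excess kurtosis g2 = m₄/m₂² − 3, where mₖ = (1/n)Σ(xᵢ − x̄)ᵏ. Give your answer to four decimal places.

-0.8905

x̄ = -5.0000
Σ(xᵢ − x̄)² = 286.0000 ⇒ m₂ = 71.50000
Σ(xᵢ − x̄)⁴ = 43138.0000 ⇒ m₄ = 10784.50000
m₂² = 5112.25000
g2 = m₄/m₂² − 3 = 2.10954 − 3 ≈ -0.8905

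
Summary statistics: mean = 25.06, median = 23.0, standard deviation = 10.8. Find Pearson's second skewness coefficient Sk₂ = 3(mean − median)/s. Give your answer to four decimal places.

Sk₂ = 3(25.06 − 23.0) / 10.8 = 3 × 2.0600 / 10.8
    = 6.1800 / 10.8 ≈ 0.5722

0.5722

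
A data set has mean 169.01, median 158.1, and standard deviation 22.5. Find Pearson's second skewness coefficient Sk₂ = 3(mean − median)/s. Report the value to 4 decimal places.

1.4547

Sk₂ = 3(169.01 − 158.1) / 22.5 = 3 × 10.9100 / 22.5
    = 32.7300 / 22.5 ≈ 1.4547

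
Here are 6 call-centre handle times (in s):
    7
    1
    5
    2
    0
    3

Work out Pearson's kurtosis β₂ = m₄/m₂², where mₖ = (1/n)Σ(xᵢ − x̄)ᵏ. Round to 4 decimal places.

1.9204

x̄ = 3.0000
Σ(xᵢ − x̄)² = 34.0000 ⇒ m₂ = 5.66667
Σ(xᵢ − x̄)⁴ = 370.0000 ⇒ m₄ = 61.66667
m₂² = 32.11111
β₂ = m₄/m₂² = 61.66667 / 32.11111 ≈ 1.9204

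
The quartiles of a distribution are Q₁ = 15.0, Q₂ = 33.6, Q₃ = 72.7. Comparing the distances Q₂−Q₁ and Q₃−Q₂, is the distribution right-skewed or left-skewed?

Q₂ − Q₁ = 18.6;  Q₃ − Q₂ = 39.1
Q₃ − Q₂ > Q₂ − Q₁ ⇒ the upper half is more spread out ⇒ right-skewed.

right-skewed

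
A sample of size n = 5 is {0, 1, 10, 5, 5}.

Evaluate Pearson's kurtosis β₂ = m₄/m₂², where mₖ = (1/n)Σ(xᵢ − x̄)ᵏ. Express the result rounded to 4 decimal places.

x̄ = 4.2000
Σ(xᵢ − x̄)² = 62.8000 ⇒ m₂ = 12.56000
Σ(xᵢ − x̄)⁴ = 1548.4960 ⇒ m₄ = 309.69920
m₂² = 157.75360
β₂ = m₄/m₂² = 309.69920 / 157.75360 ≈ 1.9632

1.9632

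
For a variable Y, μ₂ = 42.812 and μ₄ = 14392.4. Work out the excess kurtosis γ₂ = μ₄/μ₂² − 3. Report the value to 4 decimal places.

4.8524

μ₂² = 42.812² = 1832.86734
μ₄/μ₂² = 14392.4 / 1832.86734 = 7.85240
γ₂ = 7.85240 − 3 ≈ 4.8524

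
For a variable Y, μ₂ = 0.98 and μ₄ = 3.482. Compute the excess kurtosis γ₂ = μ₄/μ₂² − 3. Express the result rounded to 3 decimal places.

0.626

μ₂² = 0.98² = 0.96040
μ₄/μ₂² = 3.482 / 0.96040 = 3.62557
γ₂ = 3.62557 − 3 ≈ 0.626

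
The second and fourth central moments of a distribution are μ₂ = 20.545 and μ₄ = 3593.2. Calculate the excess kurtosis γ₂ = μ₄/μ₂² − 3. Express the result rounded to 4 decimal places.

μ₂² = 20.545² = 422.09703
μ₄/μ₂² = 3593.2 / 422.09703 = 8.51273
γ₂ = 8.51273 − 3 ≈ 5.5127

5.5127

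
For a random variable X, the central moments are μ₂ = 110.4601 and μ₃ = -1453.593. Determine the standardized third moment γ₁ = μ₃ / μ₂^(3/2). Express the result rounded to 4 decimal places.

-1.2521

σ = √μ₂ = √110.4601 = 10.51000
σ³ = μ₂^(3/2) = 1160.93565
γ₁ = μ₃/σ³ = -1453.593 / 1160.93565 ≈ -1.2521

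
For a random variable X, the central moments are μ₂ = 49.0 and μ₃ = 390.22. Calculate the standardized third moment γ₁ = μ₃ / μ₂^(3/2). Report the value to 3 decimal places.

1.138

σ = √μ₂ = √49.0 = 7.00000
σ³ = μ₂^(3/2) = 343.00000
γ₁ = μ₃/σ³ = 390.22 / 343.00000 ≈ 1.138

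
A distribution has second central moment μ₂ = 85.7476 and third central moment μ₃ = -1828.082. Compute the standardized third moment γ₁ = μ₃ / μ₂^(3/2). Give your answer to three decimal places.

σ = √μ₂ = √85.7476 = 9.26000
σ³ = μ₂^(3/2) = 794.02278
γ₁ = μ₃/σ³ = -1828.082 / 794.02278 ≈ -2.302

-2.302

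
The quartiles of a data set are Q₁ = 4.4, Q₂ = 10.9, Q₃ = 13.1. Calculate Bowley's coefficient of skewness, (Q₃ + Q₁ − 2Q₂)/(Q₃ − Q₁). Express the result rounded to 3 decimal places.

numerator: Q₃ + Q₁ − 2Q₂ = 13.1 + 4.4 − 2×10.9 = -4.3000
denominator: Q₃ − Q₁ = 13.1 − 4.4 = 8.7000
Bowley skewness = -4.3000 / 8.7000 ≈ -0.494

-0.494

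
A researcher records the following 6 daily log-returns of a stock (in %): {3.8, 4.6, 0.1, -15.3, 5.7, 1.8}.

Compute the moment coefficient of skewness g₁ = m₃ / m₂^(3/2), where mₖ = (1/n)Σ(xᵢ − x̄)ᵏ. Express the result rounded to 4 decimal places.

-1.5357

x̄ = (3.8 + 4.6 + 0.1 - 15.3 + 5.7 + 1.8) / 6 = 0.1167
deviations (xᵢ − x̄): 3.6833, 4.4833, -0.0167, -15.4167, 5.5833, 1.6833
Σ(xᵢ − x̄)² = 305.3483 ⇒ m₂ = 305.3483/6 = 50.89139
Σ(xᵢ − x̄)³ = -3345.2244 ⇒ m₃ = -3345.2244/6 = -557.53741
m₂^(3/2) = 50.89139^(1.5) = 363.05001
g₁ = m₃ / m₂^(3/2) = -557.53741 / 363.05001 ≈ -1.5357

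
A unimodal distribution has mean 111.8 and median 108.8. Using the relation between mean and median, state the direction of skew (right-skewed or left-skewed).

right-skewed

mean − median = 111.8 − 108.8 = 3.0
mean > median ⇒ the longer tail is on the right ⇒ right-skewed (positively skewed).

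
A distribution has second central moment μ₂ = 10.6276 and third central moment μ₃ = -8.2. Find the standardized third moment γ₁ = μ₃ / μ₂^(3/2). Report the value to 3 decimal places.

-0.237

σ = √μ₂ = √10.6276 = 3.26000
σ³ = μ₂^(3/2) = 34.64598
γ₁ = μ₃/σ³ = -8.2 / 34.64598 ≈ -0.237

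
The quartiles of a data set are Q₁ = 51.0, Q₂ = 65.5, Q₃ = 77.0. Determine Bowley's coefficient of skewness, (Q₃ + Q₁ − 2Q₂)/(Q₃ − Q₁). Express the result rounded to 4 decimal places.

-0.1154

numerator: Q₃ + Q₁ − 2Q₂ = 77.0 + 51.0 − 2×65.5 = -3.0000
denominator: Q₃ − Q₁ = 77.0 − 51.0 = 26.0000
Bowley skewness = -3.0000 / 26.0000 ≈ -0.1154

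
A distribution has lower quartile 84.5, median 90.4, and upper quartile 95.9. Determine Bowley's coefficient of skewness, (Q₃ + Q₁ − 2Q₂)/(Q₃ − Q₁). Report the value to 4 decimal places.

-0.0351

numerator: Q₃ + Q₁ − 2Q₂ = 95.9 + 84.5 − 2×90.4 = -0.4000
denominator: Q₃ − Q₁ = 95.9 − 84.5 = 11.4000
Bowley skewness = -0.4000 / 11.4000 ≈ -0.0351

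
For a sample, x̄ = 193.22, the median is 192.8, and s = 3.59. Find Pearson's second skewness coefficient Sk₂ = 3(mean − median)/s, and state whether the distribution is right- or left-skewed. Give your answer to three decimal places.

0.351, right-skewed

Sk₂ = 3(193.22 − 192.8) / 3.59 = 3 × 0.4200 / 3.59
    = 1.2600 / 3.59 ≈ 0.351
Sk₂ > 0 ⇒ mean > median ⇒ right-skewed (positive skew).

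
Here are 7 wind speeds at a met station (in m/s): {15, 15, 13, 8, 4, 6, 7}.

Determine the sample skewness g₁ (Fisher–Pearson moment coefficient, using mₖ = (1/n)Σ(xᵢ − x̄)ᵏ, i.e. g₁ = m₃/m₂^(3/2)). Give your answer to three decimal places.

x̄ = (15 + 15 + 13 + 8 + 4 + 6 + 7) / 7 = 9.7143
deviations (xᵢ − x̄): 5.2857, 5.2857, 3.2857, -1.7143, -5.7143, -3.7143, -2.7143
Σ(xᵢ − x̄)² = 123.4286 ⇒ m₂ = 123.4286/7 = 17.63265
Σ(xᵢ − x̄)³ = 67.9592 ⇒ m₃ = 67.9592/7 = 9.70845
m₂^(3/2) = 17.63265^(1.5) = 74.04172
g₁ = m₃ / m₂^(3/2) = 9.70845 / 74.04172 ≈ 0.131

0.131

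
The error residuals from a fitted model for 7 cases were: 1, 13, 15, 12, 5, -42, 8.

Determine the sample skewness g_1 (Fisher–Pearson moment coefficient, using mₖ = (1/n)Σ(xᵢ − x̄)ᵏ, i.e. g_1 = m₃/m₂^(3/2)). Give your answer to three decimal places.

-1.796

x̄ = (1 + 13 + 15 + 12 + 5 - 42 + 8) / 7 = 1.7143
deviations (xᵢ − x̄): -0.7143, 11.2857, 13.2857, 10.2857, 3.2857, -43.7143, 6.2857
Σ(xᵢ − x̄)² = 2371.4286 ⇒ m₂ = 2371.4286/7 = 338.77551
Σ(xᵢ − x̄)³ = -78381.1837 ⇒ m₃ = -78381.1837/7 = -11197.31195
m₂^(3/2) = 338.77551^(1.5) = 6235.45303
g_1 = m₃ / m₂^(3/2) = -11197.31195 / 6235.45303 ≈ -1.796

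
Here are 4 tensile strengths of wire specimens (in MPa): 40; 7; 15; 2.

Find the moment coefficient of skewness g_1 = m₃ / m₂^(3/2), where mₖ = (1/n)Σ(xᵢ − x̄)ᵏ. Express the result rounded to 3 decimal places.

x̄ = (40 + 7 + 15 + 2) / 4 = 16.0000
deviations (xᵢ − x̄): 24.0000, -9.0000, -1.0000, -14.0000
Σ(xᵢ − x̄)² = 854.0000 ⇒ m₂ = 854.0000/4 = 213.50000
Σ(xᵢ − x̄)³ = 10350.0000 ⇒ m₃ = 10350.0000/4 = 2587.50000
m₂^(3/2) = 213.50000^(1.5) = 3119.58497
g_1 = m₃ / m₂^(3/2) = 2587.50000 / 3119.58497 ≈ 0.829

0.829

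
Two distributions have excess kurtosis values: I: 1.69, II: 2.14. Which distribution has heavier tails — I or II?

Higher excess kurtosis ⇒ heavier tails relative to the normal distribution.
1.69 vs 2.14: the larger is 2.14, so II has heavier tails.

II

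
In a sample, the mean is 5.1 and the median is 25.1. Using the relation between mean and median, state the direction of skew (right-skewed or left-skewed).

mean − median = 5.1 − 25.1 = -20.0
mean < median ⇒ the longer tail is on the left ⇒ left-skewed (negatively skewed).

left-skewed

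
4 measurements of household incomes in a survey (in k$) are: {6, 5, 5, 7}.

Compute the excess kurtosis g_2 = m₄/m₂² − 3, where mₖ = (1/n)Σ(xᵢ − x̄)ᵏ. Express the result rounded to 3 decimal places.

-1.372

x̄ = 5.7500
Σ(xᵢ − x̄)² = 2.7500 ⇒ m₂ = 0.68750
Σ(xᵢ − x̄)⁴ = 3.0781 ⇒ m₄ = 0.76953
m₂² = 0.47266
g_2 = m₄/m₂² − 3 = 1.62810 − 3 ≈ -1.372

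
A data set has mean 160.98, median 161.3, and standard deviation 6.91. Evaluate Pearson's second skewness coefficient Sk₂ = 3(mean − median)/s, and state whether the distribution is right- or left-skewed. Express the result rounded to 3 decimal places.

Sk₂ = 3(160.98 − 161.3) / 6.91 = 3 × -0.3200 / 6.91
    = -0.9600 / 6.91 ≈ -0.139
Sk₂ < 0 ⇒ mean < median ⇒ left-skewed (negative skew).

-0.139, left-skewed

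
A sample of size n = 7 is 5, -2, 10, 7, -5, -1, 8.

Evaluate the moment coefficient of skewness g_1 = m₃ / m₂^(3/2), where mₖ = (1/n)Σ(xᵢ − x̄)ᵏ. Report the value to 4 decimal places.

x̄ = (5 - 2 + 10 + 7 - 5 - 1 + 8) / 7 = 3.1429
deviations (xᵢ − x̄): 1.8571, -5.1429, 6.8571, 3.8571, -8.1429, -4.1429, 4.8571
Σ(xᵢ − x̄)² = 198.8571 ⇒ m₂ = 198.8571/7 = 28.40816
Σ(xᵢ − x̄)³ = -246.2449 ⇒ m₃ = -246.2449/7 = -35.17784
m₂^(3/2) = 28.40816^(1.5) = 151.41355
g_1 = m₃ / m₂^(3/2) = -35.17784 / 151.41355 ≈ -0.2323

-0.2323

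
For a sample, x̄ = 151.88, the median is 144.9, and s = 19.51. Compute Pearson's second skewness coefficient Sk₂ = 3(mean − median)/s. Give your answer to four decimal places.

1.0733

Sk₂ = 3(151.88 − 144.9) / 19.51 = 3 × 6.9800 / 19.51
    = 20.9400 / 19.51 ≈ 1.0733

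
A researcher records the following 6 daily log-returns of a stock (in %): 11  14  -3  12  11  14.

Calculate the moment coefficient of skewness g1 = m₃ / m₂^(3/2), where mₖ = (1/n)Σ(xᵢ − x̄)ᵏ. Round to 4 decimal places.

-1.6103

x̄ = (11 + 14 - 3 + 12 + 11 + 14) / 6 = 9.8333
deviations (xᵢ − x̄): 1.1667, 4.1667, -12.8333, 2.1667, 1.1667, 4.1667
Σ(xᵢ − x̄)² = 206.8333 ⇒ m₂ = 206.8333/6 = 34.47222
Σ(xᵢ − x̄)³ = -1955.5556 ⇒ m₃ = -1955.5556/6 = -325.92593
m₂^(3/2) = 34.47222^(1.5) = 202.39693
g1 = m₃ / m₂^(3/2) = -325.92593 / 202.39693 ≈ -1.6103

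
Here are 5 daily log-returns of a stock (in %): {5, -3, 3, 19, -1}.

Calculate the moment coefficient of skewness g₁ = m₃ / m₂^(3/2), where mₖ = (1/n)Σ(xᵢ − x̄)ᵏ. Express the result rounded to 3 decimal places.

x̄ = (5 - 3 + 3 + 19 - 1) / 5 = 4.6000
deviations (xᵢ − x̄): 0.4000, -7.6000, -1.6000, 14.4000, -5.6000
Σ(xᵢ − x̄)² = 299.2000 ⇒ m₂ = 299.2000/5 = 59.84000
Σ(xᵢ − x̄)³ = 2367.3600 ⇒ m₃ = 2367.3600/5 = 473.47200
m₂^(3/2) = 59.84000^(1.5) = 462.90021
g₁ = m₃ / m₂^(3/2) = 473.47200 / 462.90021 ≈ 1.023

1.023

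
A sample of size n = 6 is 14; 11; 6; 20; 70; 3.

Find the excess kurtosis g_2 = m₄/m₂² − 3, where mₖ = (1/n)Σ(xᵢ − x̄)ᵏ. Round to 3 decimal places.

x̄ = 20.6667
Σ(xᵢ − x̄)² = 3099.3333 ⇒ m₂ = 516.55556
Σ(xᵢ − x̄)⁴ = 6077667.7778 ⇒ m₄ = 1012944.62963
m₂² = 266829.64198
g_2 = m₄/m₂² − 3 = 3.79622 − 3 ≈ 0.796

0.796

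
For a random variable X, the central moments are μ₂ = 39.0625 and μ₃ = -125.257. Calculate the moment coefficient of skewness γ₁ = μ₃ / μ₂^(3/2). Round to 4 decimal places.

-0.5131

σ = √μ₂ = √39.0625 = 6.25000
σ³ = μ₂^(3/2) = 244.14063
γ₁ = μ₃/σ³ = -125.257 / 244.14063 ≈ -0.5131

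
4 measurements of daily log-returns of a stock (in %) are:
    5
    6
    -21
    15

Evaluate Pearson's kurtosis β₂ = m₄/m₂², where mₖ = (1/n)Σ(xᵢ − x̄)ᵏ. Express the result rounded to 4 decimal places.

x̄ = 1.2500
Σ(xᵢ − x̄)² = 720.7500 ⇒ m₂ = 180.18750
Σ(xᵢ − x̄)⁴ = 281538.3281 ⇒ m₄ = 70384.58203
m₂² = 32467.53516
β₂ = m₄/m₂² = 70384.58203 / 32467.53516 ≈ 2.1678

2.1678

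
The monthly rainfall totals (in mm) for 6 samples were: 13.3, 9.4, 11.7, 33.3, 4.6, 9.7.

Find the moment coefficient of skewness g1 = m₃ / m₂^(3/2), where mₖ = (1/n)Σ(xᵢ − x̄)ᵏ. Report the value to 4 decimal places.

x̄ = (13.3 + 9.4 + 11.7 + 33.3 + 4.6 + 9.7) / 6 = 13.6667
deviations (xᵢ − x̄): -0.3667, -4.2667, -1.9667, 19.6333, -9.0667, -3.9667
Σ(xᵢ − x̄)² = 505.6133 ⇒ m₂ = 505.6133/6 = 84.26889
Σ(xᵢ − x̄)³ = 6674.9556 ⇒ m₃ = 6674.9556/6 = 1112.49259
m₂^(3/2) = 84.26889^(1.5) = 773.57228
g1 = m₃ / m₂^(3/2) = 1112.49259 / 773.57228 ≈ 1.4381

1.4381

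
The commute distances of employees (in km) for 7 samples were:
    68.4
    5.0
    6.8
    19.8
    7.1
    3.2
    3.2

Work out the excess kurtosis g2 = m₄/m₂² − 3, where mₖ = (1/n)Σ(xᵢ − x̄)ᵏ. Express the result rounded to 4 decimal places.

x̄ = 16.2143
Σ(xᵢ − x̄)² = 3372.4086 ⇒ m₂ = 481.77265
Σ(xᵢ − x̄)⁴ = 7504738.7119 ⇒ m₄ = 1072105.53027
m₂² = 232104.88924
g2 = m₄/m₂² − 3 = 4.61906 − 3 ≈ 1.6191

1.6191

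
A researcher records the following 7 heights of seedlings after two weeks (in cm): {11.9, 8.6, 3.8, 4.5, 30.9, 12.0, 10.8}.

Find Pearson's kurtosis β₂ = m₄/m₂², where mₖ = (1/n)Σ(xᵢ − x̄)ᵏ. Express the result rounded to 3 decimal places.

4.039

x̄ = 11.7857
Σ(xᵢ − x̄)² = 493.3886 ⇒ m₂ = 70.48408
Σ(xᵢ − x̄)⁴ = 140473.3719 ⇒ m₄ = 20067.62456
m₂² = 4968.00576
β₂ = m₄/m₂² = 20067.62456 / 4968.00576 ≈ 4.039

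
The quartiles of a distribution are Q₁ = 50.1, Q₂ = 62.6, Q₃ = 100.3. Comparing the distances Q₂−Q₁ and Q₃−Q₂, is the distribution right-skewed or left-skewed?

right-skewed

Q₂ − Q₁ = 12.5;  Q₃ − Q₂ = 37.7
Q₃ − Q₂ > Q₂ − Q₁ ⇒ the upper half is more spread out ⇒ right-skewed.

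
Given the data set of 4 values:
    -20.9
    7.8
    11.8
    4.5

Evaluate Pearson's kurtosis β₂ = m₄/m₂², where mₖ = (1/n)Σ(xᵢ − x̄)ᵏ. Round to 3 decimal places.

x̄ = 0.8000
Σ(xᵢ − x̄)² = 654.5800 ⇒ m₂ = 163.64500
Σ(xᵢ − x̄)⁴ = 238966.8082 ⇒ m₄ = 59741.70205
m₂² = 26779.68602
β₂ = m₄/m₂² = 59741.70205 / 26779.68602 ≈ 2.231

2.231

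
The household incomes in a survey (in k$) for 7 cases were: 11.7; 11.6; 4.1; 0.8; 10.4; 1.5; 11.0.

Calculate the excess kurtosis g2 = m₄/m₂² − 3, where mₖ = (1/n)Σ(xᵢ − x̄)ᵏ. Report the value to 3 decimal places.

-1.703

x̄ = 7.3000
Σ(xᵢ − x̄)² = 147.2800 ⇒ m₂ = 21.04000
Σ(xᵢ − x̄)⁴ = 4018.0276 ⇒ m₄ = 574.00394
m₂² = 442.68160
g2 = m₄/m₂² − 3 = 1.29665 − 3 ≈ -1.703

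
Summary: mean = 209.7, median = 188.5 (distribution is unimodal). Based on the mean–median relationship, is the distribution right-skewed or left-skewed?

mean − median = 209.7 − 188.5 = 21.2
mean > median ⇒ the longer tail is on the right ⇒ right-skewed (positively skewed).

right-skewed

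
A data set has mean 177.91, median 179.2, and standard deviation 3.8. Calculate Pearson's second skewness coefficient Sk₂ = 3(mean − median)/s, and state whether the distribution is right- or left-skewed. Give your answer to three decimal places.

-1.018, left-skewed

Sk₂ = 3(177.91 − 179.2) / 3.8 = 3 × -1.2900 / 3.8
    = -3.8700 / 3.8 ≈ -1.018
Sk₂ < 0 ⇒ mean < median ⇒ left-skewed (negative skew).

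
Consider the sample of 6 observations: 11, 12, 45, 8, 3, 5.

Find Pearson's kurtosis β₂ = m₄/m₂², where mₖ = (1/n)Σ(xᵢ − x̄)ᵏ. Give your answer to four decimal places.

x̄ = 14.0000
Σ(xᵢ − x̄)² = 1212.0000 ⇒ m₂ = 202.00000
Σ(xᵢ − x̄)⁴ = 946116.0000 ⇒ m₄ = 157686.00000
m₂² = 40804.00000
β₂ = m₄/m₂² = 157686.00000 / 40804.00000 ≈ 3.8645

3.8645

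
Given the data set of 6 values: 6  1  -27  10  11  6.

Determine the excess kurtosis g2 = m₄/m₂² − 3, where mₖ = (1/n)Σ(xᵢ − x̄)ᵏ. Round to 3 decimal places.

0.763

x̄ = 1.1667
Σ(xᵢ − x̄)² = 1014.8333 ⇒ m₂ = 169.13889
Σ(xᵢ − x̄)⁴ = 645951.4861 ⇒ m₄ = 107658.58102
m₂² = 28607.96373
g2 = m₄/m₂² − 3 = 3.76324 − 3 ≈ 0.763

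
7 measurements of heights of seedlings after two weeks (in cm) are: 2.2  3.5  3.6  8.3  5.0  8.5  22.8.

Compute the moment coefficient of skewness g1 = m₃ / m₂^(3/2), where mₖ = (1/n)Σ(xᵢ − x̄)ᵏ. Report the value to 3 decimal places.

1.578

x̄ = (2.2 + 3.5 + 3.6 + 8.3 + 5.0 + 8.5 + 22.8) / 7 = 7.7000
deviations (xᵢ − x̄): -5.5000, -4.2000, -4.1000, 0.6000, -2.7000, 0.8000, 15.1000
Σ(xᵢ − x̄)² = 301.0000 ⇒ m₂ = 301.0000/7 = 43.00000
Σ(xᵢ − x̄)³ = 3114.6120 ⇒ m₃ = 3114.6120/7 = 444.94457
m₂^(3/2) = 43.00000^(1.5) = 281.96986
g1 = m₃ / m₂^(3/2) = 444.94457 / 281.96986 ≈ 1.578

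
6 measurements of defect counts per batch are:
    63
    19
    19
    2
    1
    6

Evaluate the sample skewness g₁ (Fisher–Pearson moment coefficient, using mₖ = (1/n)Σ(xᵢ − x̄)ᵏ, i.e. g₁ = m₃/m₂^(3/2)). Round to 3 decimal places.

x̄ = (63 + 19 + 19 + 2 + 1 + 6) / 6 = 18.3333
deviations (xᵢ − x̄): 44.6667, 0.6667, 0.6667, -16.3333, -17.3333, -12.3333
Σ(xᵢ − x̄)² = 2715.3333 ⇒ m₂ = 2715.3333/6 = 452.55556
Σ(xᵢ − x̄)³ = 77674.4444 ⇒ m₃ = 77674.4444/6 = 12945.74074
m₂^(3/2) = 452.55556^(1.5) = 9627.37417
g₁ = m₃ / m₂^(3/2) = 12945.74074 / 9627.37417 ≈ 1.345

1.345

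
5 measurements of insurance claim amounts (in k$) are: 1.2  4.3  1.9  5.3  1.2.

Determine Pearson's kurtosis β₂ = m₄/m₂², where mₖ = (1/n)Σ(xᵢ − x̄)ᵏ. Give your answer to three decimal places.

1.411

x̄ = 2.7800
Σ(xᵢ − x̄)² = 14.4280 ⇒ m₂ = 2.88560
Σ(xᵢ − x̄)⁴ = 58.7292 ⇒ m₄ = 11.74585
m₂² = 8.32669
β₂ = m₄/m₂² = 11.74585 / 8.32669 ≈ 1.411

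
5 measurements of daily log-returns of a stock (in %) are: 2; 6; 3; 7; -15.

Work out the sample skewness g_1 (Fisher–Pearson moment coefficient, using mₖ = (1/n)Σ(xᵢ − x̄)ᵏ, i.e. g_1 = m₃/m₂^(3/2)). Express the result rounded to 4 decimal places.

-1.3052

x̄ = (2 + 6 + 3 + 7 - 15) / 5 = 0.6000
deviations (xᵢ − x̄): 1.4000, 5.4000, 2.4000, 6.4000, -15.6000
Σ(xᵢ − x̄)² = 321.2000 ⇒ m₂ = 321.2000/5 = 64.24000
Σ(xᵢ − x̄)³ = -3360.2400 ⇒ m₃ = -3360.2400/5 = -672.04800
m₂^(3/2) = 64.24000^(1.5) = 514.88270
g_1 = m₃ / m₂^(3/2) = -672.04800 / 514.88270 ≈ -1.3052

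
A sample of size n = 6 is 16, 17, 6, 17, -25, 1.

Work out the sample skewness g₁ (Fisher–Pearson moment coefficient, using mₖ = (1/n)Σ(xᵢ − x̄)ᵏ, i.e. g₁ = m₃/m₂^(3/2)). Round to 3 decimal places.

x̄ = (16 + 17 + 6 + 17 - 25 + 1) / 6 = 5.3333
deviations (xᵢ − x̄): 10.6667, 11.6667, 0.6667, 11.6667, -30.3333, -4.3333
Σ(xᵢ − x̄)² = 1325.3333 ⇒ m₂ = 1325.3333/6 = 220.88889
Σ(xᵢ − x̄)³ = -23601.5556 ⇒ m₃ = -23601.5556/6 = -3933.59259
m₂^(3/2) = 220.88889^(1.5) = 3282.92383
g₁ = m₃ / m₂^(3/2) = -3933.59259 / 3282.92383 ≈ -1.198

-1.198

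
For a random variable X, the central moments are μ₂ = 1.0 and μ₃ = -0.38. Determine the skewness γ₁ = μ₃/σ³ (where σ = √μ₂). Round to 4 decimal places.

σ = √μ₂ = √1.0 = 1.00000
σ³ = μ₂^(3/2) = 1.00000
γ₁ = μ₃/σ³ = -0.38 / 1.00000 ≈ -0.3800

-0.3800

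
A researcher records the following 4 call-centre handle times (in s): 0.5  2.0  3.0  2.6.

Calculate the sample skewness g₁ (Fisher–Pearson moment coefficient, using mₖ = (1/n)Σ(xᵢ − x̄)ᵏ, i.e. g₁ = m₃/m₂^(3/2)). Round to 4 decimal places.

x̄ = (0.5 + 2.0 + 3.0 + 2.6) / 4 = 2.0250
deviations (xᵢ − x̄): -1.5250, -0.0250, 0.9750, 0.5750
Σ(xᵢ − x̄)² = 3.6075 ⇒ m₂ = 3.6075/4 = 0.90188
Σ(xᵢ − x̄)³ = -2.4296 ⇒ m₃ = -2.4296/4 = -0.60741
m₂^(3/2) = 0.90188^(1.5) = 0.85648
g₁ = m₃ / m₂^(3/2) = -0.60741 / 0.85648 ≈ -0.7092

-0.7092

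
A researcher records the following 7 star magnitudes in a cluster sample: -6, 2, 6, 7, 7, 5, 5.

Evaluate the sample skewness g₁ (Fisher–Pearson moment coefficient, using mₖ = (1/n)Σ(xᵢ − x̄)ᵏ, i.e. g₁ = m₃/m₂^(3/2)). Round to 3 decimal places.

-1.535

x̄ = (-6 + 2 + 6 + 7 + 7 + 5 + 5) / 7 = 3.7143
deviations (xᵢ − x̄): -9.7143, -1.7143, 2.2857, 3.2857, 3.2857, 1.2857, 1.2857
Σ(xᵢ − x̄)² = 127.4286 ⇒ m₂ = 127.4286/7 = 18.20408
Σ(xᵢ − x̄)³ = -834.6122 ⇒ m₃ = -834.6122/7 = -119.23032
m₂^(3/2) = 18.20408^(1.5) = 77.66997
g₁ = m₃ / m₂^(3/2) = -119.23032 / 77.66997 ≈ -1.535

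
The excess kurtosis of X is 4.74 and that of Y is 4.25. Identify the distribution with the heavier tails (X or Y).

X

Higher excess kurtosis ⇒ heavier tails relative to the normal distribution.
4.74 vs 4.25: the larger is 4.74, so X has heavier tails.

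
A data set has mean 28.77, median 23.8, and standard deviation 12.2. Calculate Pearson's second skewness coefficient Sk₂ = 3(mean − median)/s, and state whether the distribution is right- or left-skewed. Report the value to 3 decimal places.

1.222, right-skewed

Sk₂ = 3(28.77 − 23.8) / 12.2 = 3 × 4.9700 / 12.2
    = 14.9100 / 12.2 ≈ 1.222
Sk₂ > 0 ⇒ mean > median ⇒ right-skewed (positive skew).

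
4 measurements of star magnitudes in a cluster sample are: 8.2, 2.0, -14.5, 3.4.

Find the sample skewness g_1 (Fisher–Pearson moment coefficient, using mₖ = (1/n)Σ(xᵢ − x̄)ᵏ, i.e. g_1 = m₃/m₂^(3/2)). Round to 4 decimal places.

-0.8988

x̄ = (8.2 + 2.0 - 14.5 + 3.4) / 4 = -0.2250
deviations (xᵢ − x̄): 8.4250, 2.2250, -14.2750, 3.6250
Σ(xᵢ − x̄)² = 292.8475 ⇒ m₂ = 292.8475/4 = 73.21187
Σ(xᵢ − x̄)³ = -2252.2354 ⇒ m₃ = -2252.2354/4 = -563.05884
m₂^(3/2) = 73.21187^(1.5) = 626.42963
g_1 = m₃ / m₂^(3/2) = -563.05884 / 626.42963 ≈ -0.8988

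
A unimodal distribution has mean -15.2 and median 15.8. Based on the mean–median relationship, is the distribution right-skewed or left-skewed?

mean − median = -15.2 − 15.8 = -31.0
mean < median ⇒ the longer tail is on the left ⇒ left-skewed (negatively skewed).

left-skewed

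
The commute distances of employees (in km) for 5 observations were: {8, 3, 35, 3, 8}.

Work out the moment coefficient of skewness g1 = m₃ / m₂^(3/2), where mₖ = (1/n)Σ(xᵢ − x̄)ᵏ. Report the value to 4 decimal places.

1.3716

x̄ = (8 + 3 + 35 + 3 + 8) / 5 = 11.4000
deviations (xᵢ − x̄): -3.4000, -8.4000, 23.6000, -8.4000, -3.4000
Σ(xᵢ − x̄)² = 721.2000 ⇒ m₂ = 721.2000/5 = 144.24000
Σ(xᵢ − x̄)³ = 11880.2400 ⇒ m₃ = 11880.2400/5 = 2376.04800
m₂^(3/2) = 144.24000^(1.5) = 1732.32180
g1 = m₃ / m₂^(3/2) = 2376.04800 / 1732.32180 ≈ 1.3716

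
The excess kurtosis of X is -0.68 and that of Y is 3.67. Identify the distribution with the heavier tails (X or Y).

Y

Higher excess kurtosis ⇒ heavier tails relative to the normal distribution.
-0.68 vs 3.67: the larger is 3.67, so Y has heavier tails. (Y is leptokurtic — heavier-than-normal tails; the other is platykurtic.)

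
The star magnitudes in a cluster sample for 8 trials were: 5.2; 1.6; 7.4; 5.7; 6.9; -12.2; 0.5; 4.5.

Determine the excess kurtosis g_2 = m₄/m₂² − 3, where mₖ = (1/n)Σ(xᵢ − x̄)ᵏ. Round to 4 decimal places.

1.6290

x̄ = 2.4500
Σ(xᵢ − x̄)² = 285.7800 ⇒ m₂ = 35.72250
Σ(xᵢ − x̄)⁴ = 47256.7288 ⇒ m₄ = 5907.09111
m₂² = 1276.09701
g_2 = m₄/m₂² − 3 = 4.62903 − 3 ≈ 1.6290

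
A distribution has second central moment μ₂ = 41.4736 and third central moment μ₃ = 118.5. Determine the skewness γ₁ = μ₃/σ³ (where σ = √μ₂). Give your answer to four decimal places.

σ = √μ₂ = √41.4736 = 6.44000
σ³ = μ₂^(3/2) = 267.08998
γ₁ = μ₃/σ³ = 118.5 / 267.08998 ≈ 0.4437

0.4437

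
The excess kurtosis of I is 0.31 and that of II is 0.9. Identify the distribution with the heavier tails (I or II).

Higher excess kurtosis ⇒ heavier tails relative to the normal distribution.
0.31 vs 0.9: the larger is 0.9, so II has heavier tails.

II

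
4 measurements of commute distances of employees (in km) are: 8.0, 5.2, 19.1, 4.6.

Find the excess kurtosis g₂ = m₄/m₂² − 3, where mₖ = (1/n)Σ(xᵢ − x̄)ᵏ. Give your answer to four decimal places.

-0.8069

x̄ = 9.2250
Σ(xᵢ − x̄)² = 136.6075 ⇒ m₂ = 34.15188
Σ(xᵢ − x̄)⁴ = 10231.5681 ⇒ m₄ = 2557.89202
m₂² = 1166.35057
g₂ = m₄/m₂² − 3 = 2.19307 − 3 ≈ -0.8069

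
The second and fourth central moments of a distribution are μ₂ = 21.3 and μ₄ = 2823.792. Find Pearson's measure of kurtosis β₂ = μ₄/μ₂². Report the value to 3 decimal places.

μ₂² = 21.3² = 453.69000
μ₄/μ₂² = 2823.792 / 453.69000 = 6.22406
β₂ ≈ 6.224

6.224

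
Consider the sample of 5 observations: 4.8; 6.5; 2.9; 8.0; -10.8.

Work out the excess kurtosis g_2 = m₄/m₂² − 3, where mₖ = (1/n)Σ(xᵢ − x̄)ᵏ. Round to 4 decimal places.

-0.0563

x̄ = 2.2800
Σ(xᵢ − x̄)² = 228.3480 ⇒ m₂ = 45.66960
Σ(xᵢ − x̄)⁴ = 30698.6644 ⇒ m₄ = 6139.73288
m₂² = 2085.71236
g_2 = m₄/m₂² − 3 = 2.94371 − 3 ≈ -0.0563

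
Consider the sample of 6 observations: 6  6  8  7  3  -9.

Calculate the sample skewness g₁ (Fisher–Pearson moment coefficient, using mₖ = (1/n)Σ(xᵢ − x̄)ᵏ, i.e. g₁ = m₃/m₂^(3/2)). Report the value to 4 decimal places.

x̄ = (6 + 6 + 8 + 7 + 3 - 9) / 6 = 3.5000
deviations (xᵢ − x̄): 2.5000, 2.5000, 4.5000, 3.5000, -0.5000, -12.5000
Σ(xᵢ − x̄)² = 201.5000 ⇒ m₂ = 201.5000/6 = 33.58333
Σ(xᵢ − x̄)³ = -1788.0000 ⇒ m₃ = -1788.0000/6 = -298.00000
m₂^(3/2) = 33.58333^(1.5) = 194.61921
g₁ = m₃ / m₂^(3/2) = -298.00000 / 194.61921 ≈ -1.5312

-1.5312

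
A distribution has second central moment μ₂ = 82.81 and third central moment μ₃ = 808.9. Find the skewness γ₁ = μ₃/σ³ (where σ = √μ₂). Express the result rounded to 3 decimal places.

1.073

σ = √μ₂ = √82.81 = 9.10000
σ³ = μ₂^(3/2) = 753.57100
γ₁ = μ₃/σ³ = 808.9 / 753.57100 ≈ 1.073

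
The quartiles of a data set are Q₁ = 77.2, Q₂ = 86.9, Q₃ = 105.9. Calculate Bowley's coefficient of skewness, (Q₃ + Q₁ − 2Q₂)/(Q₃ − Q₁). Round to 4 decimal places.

numerator: Q₃ + Q₁ − 2Q₂ = 105.9 + 77.2 − 2×86.9 = 9.3000
denominator: Q₃ − Q₁ = 105.9 − 77.2 = 28.7000
Bowley skewness = 9.3000 / 28.7000 ≈ 0.3240

0.3240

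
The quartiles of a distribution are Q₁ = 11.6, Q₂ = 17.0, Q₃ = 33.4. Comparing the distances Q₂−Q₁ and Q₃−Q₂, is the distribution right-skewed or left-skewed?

right-skewed

Q₂ − Q₁ = 5.4;  Q₃ − Q₂ = 16.4
Q₃ − Q₂ > Q₂ − Q₁ ⇒ the upper half is more spread out ⇒ right-skewed.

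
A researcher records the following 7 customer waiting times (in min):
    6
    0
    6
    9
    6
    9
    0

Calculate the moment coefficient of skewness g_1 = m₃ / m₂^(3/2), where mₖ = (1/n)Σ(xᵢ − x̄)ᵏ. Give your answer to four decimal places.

x̄ = (6 + 0 + 6 + 9 + 6 + 9 + 0) / 7 = 5.1429
deviations (xᵢ − x̄): 0.8571, -5.1429, 0.8571, 3.8571, 0.8571, 3.8571, -5.1429
Σ(xᵢ − x̄)² = 84.8571 ⇒ m₂ = 84.8571/7 = 12.12245
Σ(xᵢ − x̄)³ = -155.3878 ⇒ m₃ = -155.3878/7 = -22.19825
m₂^(3/2) = 12.12245^(1.5) = 42.20710
g_1 = m₃ / m₂^(3/2) = -22.19825 / 42.20710 ≈ -0.5259

-0.5259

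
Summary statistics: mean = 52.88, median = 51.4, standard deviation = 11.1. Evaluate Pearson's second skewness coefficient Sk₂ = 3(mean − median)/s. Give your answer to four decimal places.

Sk₂ = 3(52.88 − 51.4) / 11.1 = 3 × 1.4800 / 11.1
    = 4.4400 / 11.1 ≈ 0.4000

0.4000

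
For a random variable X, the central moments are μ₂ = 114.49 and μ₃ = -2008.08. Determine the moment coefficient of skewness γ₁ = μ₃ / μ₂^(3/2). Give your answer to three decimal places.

σ = √μ₂ = √114.49 = 10.70000
σ³ = μ₂^(3/2) = 1225.04300
γ₁ = μ₃/σ³ = -2008.08 / 1225.04300 ≈ -1.639

-1.639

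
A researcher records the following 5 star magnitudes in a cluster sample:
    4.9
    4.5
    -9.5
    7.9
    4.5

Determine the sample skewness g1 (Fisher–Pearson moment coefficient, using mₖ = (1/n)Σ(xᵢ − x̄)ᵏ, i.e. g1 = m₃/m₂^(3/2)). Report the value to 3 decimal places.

x̄ = (4.9 + 4.5 - 9.5 + 7.9 + 4.5) / 5 = 2.4600
deviations (xᵢ − x̄): 2.4400, 2.0400, -11.9600, 5.4400, 2.0400
Σ(xᵢ − x̄)² = 186.9120 ⇒ m₂ = 186.9120/5 = 37.38240
Σ(xᵢ − x̄)³ = -1518.2822 ⇒ m₃ = -1518.2822/5 = -303.65645
m₂^(3/2) = 37.38240^(1.5) = 228.56029
g1 = m₃ / m₂^(3/2) = -303.65645 / 228.56029 ≈ -1.329

-1.329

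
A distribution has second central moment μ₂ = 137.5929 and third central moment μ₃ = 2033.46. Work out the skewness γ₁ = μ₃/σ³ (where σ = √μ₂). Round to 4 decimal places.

σ = √μ₂ = √137.5929 = 11.73000
σ³ = μ₂^(3/2) = 1613.96472
γ₁ = μ₃/σ³ = 2033.46 / 1613.96472 ≈ 1.2599

1.2599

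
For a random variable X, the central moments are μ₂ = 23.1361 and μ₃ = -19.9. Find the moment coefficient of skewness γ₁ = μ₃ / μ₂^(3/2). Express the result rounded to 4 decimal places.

σ = √μ₂ = √23.1361 = 4.81000
σ³ = μ₂^(3/2) = 111.28464
γ₁ = μ₃/σ³ = -19.9 / 111.28464 ≈ -0.1788

-0.1788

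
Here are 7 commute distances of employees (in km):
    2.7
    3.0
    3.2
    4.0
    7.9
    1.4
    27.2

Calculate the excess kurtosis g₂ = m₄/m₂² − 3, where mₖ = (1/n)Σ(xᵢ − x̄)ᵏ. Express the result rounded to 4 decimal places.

x̄ = 7.0571
Σ(xᵢ − x̄)² = 498.1171 ⇒ m₂ = 71.15959
Σ(xᵢ − x̄)⁴ = 166585.4107 ⇒ m₄ = 23797.91581
m₂² = 5063.68751
g₂ = m₄/m₂² − 3 = 4.69972 − 3 ≈ 1.6997

1.6997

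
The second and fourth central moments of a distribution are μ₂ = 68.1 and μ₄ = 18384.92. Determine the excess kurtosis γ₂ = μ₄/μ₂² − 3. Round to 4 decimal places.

0.9643

μ₂² = 68.1² = 4637.61000
μ₄/μ₂² = 18384.92 / 4637.61000 = 3.96431
γ₂ = 3.96431 − 3 ≈ 0.9643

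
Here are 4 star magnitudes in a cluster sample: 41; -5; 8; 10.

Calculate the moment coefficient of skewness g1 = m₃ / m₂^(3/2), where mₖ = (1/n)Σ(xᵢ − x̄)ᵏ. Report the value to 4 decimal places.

0.7398

x̄ = (41 - 5 + 8 + 10) / 4 = 13.5000
deviations (xᵢ − x̄): 27.5000, -18.5000, -5.5000, -3.5000
Σ(xᵢ − x̄)² = 1141.0000 ⇒ m₂ = 1141.0000/4 = 285.25000
Σ(xᵢ − x̄)³ = 14256.0000 ⇒ m₃ = 14256.0000/4 = 3564.00000
m₂^(3/2) = 285.25000^(1.5) = 4817.68588
g1 = m₃ / m₂^(3/2) = 3564.00000 / 4817.68588 ≈ 0.7398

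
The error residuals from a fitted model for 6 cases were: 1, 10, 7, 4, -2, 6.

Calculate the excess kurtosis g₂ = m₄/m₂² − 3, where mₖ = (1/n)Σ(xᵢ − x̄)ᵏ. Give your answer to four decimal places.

-1.0564

x̄ = 4.3333
Σ(xᵢ − x̄)² = 93.3333 ⇒ m₂ = 15.55556
Σ(xᵢ − x̄)⁴ = 2821.7778 ⇒ m₄ = 470.29630
m₂² = 241.97531
g₂ = m₄/m₂² − 3 = 1.94357 − 3 ≈ -1.0564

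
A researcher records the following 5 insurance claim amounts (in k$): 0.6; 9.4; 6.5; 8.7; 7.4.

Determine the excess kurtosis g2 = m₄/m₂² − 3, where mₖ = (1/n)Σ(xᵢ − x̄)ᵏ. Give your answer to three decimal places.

-0.236

x̄ = 6.5200
Σ(xᵢ − x̄)² = 48.8680 ⇒ m₂ = 9.77360
Σ(xᵢ − x̄)⁴ = 1320.2322 ⇒ m₄ = 264.04645
m₂² = 95.52326
g2 = m₄/m₂² − 3 = 2.76421 − 3 ≈ -0.236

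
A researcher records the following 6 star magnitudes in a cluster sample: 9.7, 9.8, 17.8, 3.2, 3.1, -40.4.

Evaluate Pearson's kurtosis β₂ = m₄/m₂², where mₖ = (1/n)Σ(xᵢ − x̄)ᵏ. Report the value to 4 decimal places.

x̄ = 0.5333
Σ(xᵢ − x̄)² = 2157.2733 ⇒ m₂ = 359.54556
Σ(xᵢ − x̄)⁴ = 2910841.4612 ⇒ m₄ = 485140.24353
m₂² = 129273.00652
β₂ = m₄/m₂² = 485140.24353 / 129273.00652 ≈ 3.7528

3.7528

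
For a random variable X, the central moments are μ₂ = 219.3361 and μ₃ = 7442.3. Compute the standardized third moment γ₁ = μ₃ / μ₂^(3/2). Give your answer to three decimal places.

2.291

σ = √μ₂ = √219.3361 = 14.81000
σ³ = μ₂^(3/2) = 3248.36764
γ₁ = μ₃/σ³ = 7442.3 / 3248.36764 ≈ 2.291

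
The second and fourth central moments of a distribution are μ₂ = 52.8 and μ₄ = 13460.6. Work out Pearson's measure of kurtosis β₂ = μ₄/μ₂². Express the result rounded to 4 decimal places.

4.8283

μ₂² = 52.8² = 2787.84000
μ₄/μ₂² = 13460.6 / 2787.84000 = 4.82833
β₂ ≈ 4.8283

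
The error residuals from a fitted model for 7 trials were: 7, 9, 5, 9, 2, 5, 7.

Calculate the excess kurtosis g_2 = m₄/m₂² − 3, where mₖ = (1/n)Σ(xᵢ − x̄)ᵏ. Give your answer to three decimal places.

x̄ = 6.2857
Σ(xᵢ − x̄)² = 37.4286 ⇒ m₂ = 5.34694
Σ(xᵢ − x̄)⁴ = 451.9009 ⇒ m₄ = 64.55727
m₂² = 28.58975
g_2 = m₄/m₂² − 3 = 2.25806 − 3 ≈ -0.742

-0.742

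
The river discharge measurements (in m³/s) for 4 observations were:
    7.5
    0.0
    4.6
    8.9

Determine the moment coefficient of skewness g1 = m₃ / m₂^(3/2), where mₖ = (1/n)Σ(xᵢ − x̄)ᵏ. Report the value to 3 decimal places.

-0.538

x̄ = (7.5 + 0.0 + 4.6 + 8.9) / 4 = 5.2500
deviations (xᵢ − x̄): 2.2500, -5.2500, -0.6500, 3.6500
Σ(xᵢ − x̄)² = 46.3700 ⇒ m₂ = 46.3700/4 = 11.59250
Σ(xᵢ − x̄)³ = -84.9600 ⇒ m₃ = -84.9600/4 = -21.24000
m₂^(3/2) = 11.59250^(1.5) = 39.46987
g1 = m₃ / m₂^(3/2) = -21.24000 / 39.46987 ≈ -0.538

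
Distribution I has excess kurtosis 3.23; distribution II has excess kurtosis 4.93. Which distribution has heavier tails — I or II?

II

Higher excess kurtosis ⇒ heavier tails relative to the normal distribution.
3.23 vs 4.93: the larger is 4.93, so II has heavier tails.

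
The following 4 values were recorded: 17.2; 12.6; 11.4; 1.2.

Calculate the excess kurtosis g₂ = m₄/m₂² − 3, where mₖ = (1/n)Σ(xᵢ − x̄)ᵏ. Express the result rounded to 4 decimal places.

x̄ = 10.6000
Σ(xᵢ − x̄)² = 136.5600 ⇒ m₂ = 34.14000
Σ(xᵢ − x̄)⁴ = 9721.3728 ⇒ m₄ = 2430.34320
m₂² = 1165.53960
g₂ = m₄/m₂² − 3 = 2.08517 − 3 ≈ -0.9148

-0.9148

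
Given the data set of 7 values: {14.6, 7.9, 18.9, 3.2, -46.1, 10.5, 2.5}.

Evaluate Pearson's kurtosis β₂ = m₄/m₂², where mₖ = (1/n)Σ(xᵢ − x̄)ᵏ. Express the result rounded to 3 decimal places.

x̄ = 1.6429
Σ(xᵢ − x̄)² = 2865.8371 ⇒ m₂ = 409.40531
Σ(xᵢ − x̄)⁴ = 5320144.9909 ⇒ m₄ = 760020.71298
m₂² = 167612.70468
β₂ = m₄/m₂² = 760020.71298 / 167612.70468 ≈ 4.534

4.534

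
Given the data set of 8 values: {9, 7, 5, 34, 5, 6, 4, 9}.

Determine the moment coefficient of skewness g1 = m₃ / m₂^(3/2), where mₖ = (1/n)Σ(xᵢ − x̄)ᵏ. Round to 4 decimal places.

x̄ = (9 + 7 + 5 + 34 + 5 + 6 + 4 + 9) / 8 = 9.8750
deviations (xᵢ − x̄): -0.8750, -2.8750, -4.8750, 24.1250, -4.8750, -3.8750, -5.8750, -0.8750
Σ(xᵢ − x̄)² = 688.8750 ⇒ m₂ = 688.8750/8 = 86.10938
Σ(xᵢ − x̄)³ = 13523.3438 ⇒ m₃ = 13523.3438/8 = 1690.41797
m₂^(3/2) = 86.10938^(1.5) = 799.05313
g1 = m₃ / m₂^(3/2) = 1690.41797 / 799.05313 ≈ 2.1155

2.1155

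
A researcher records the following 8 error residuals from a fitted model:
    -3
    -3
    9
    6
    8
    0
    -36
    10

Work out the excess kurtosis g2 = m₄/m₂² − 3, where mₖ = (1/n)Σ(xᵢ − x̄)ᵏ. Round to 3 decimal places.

x̄ = -1.1250
Σ(xᵢ − x̄)² = 1584.8750 ⇒ m₂ = 198.10938
Σ(xᵢ − x̄)⁴ = 1514666.0879 ⇒ m₄ = 189333.26099
m₂² = 39247.32446
g2 = m₄/m₂² − 3 = 4.82411 − 3 ≈ 1.824

1.824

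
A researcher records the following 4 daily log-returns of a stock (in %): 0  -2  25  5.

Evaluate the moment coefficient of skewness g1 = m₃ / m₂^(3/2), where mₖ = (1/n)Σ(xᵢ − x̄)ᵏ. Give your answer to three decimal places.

0.970

x̄ = (0 - 2 + 25 + 5) / 4 = 7.0000
deviations (xᵢ − x̄): -7.0000, -9.0000, 18.0000, -2.0000
Σ(xᵢ − x̄)² = 458.0000 ⇒ m₂ = 458.0000/4 = 114.50000
Σ(xᵢ − x̄)³ = 4752.0000 ⇒ m₃ = 4752.0000/4 = 1188.00000
m₂^(3/2) = 114.50000^(1.5) = 1225.20350
g1 = m₃ / m₂^(3/2) = 1188.00000 / 1225.20350 ≈ 0.970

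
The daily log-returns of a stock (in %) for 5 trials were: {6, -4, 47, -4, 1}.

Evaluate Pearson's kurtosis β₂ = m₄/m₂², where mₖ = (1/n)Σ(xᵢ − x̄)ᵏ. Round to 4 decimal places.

3.0621

x̄ = 9.2000
Σ(xᵢ − x̄)² = 1854.8000 ⇒ m₂ = 370.96000
Σ(xᵢ − x̄)⁴ = 2106928.9760 ⇒ m₄ = 421385.79520
m₂² = 137611.32160
β₂ = m₄/m₂² = 421385.79520 / 137611.32160 ≈ 3.0621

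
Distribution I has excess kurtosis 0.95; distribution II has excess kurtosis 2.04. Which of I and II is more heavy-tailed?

II

Higher excess kurtosis ⇒ heavier tails relative to the normal distribution.
0.95 vs 2.04: the larger is 2.04, so II has heavier tails.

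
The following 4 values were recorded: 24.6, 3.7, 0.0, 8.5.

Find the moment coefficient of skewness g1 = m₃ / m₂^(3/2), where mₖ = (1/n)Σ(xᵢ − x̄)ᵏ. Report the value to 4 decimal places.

0.8179

x̄ = (24.6 + 3.7 + 0.0 + 8.5) / 4 = 9.2000
deviations (xᵢ − x̄): 15.4000, -5.5000, -9.2000, -0.7000
Σ(xᵢ − x̄)² = 352.5400 ⇒ m₂ = 352.5400/4 = 88.13500
Σ(xᵢ − x̄)³ = 2706.8580 ⇒ m₃ = 2706.8580/4 = 676.71450
m₂^(3/2) = 88.13500^(1.5) = 827.41352
g1 = m₃ / m₂^(3/2) = 676.71450 / 827.41352 ≈ 0.8179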